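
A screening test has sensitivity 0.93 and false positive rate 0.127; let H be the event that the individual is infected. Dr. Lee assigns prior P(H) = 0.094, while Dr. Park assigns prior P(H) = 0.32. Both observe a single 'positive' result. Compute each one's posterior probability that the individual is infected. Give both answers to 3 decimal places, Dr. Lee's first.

P('+'|H) = 0.93, P('+'|¬H) = 0.127.
Dr. Lee: numerator 0.93·0.094 = 0.087420; evidence = 0.087420+0.127·0.906 = 0.20248; posterior = 0.432.
Dr. Park: numerator 0.93·0.32 = 0.29760; evidence = 0.29760+0.127·0.68 = 0.38396; posterior = 0.775.

Dr. Lee: 0.432; Dr. Park: 0.775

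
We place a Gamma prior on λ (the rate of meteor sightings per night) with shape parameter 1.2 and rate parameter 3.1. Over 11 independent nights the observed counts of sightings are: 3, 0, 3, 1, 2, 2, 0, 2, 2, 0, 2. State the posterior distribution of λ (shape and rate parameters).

Posterior: Gamma(shape=18.2, rate=14.1)

The Poisson likelihood adds the total count to the shape and the number of exposure periods to the rate. Here ∑xᵢ = 17 and n = 11, so shape 1.2→18.2 and rate 3.1→14.1.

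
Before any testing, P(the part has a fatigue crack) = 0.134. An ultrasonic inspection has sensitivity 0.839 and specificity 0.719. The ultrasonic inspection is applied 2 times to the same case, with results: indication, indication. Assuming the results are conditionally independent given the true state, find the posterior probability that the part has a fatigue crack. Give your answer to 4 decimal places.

Posterior P(H) ≈ 0.5797

Let H be the event that the part has a fatigue crack; start with P(H) = 0.134. P('indication'|H) = 0.839, P('indication'|¬H) = 0.281.
Update on result 1 ('indication'): P(H) ← 0.839·0.1340 / (0.839·0.1340 + 0.281·0.8660) = 0.11243/0.35577 = 0.3160.
Update on result 2 ('indication'): P(H) ← 0.839·0.3160 / (0.839·0.3160 + 0.281·0.6840) = 0.26513/0.45733 = 0.5797.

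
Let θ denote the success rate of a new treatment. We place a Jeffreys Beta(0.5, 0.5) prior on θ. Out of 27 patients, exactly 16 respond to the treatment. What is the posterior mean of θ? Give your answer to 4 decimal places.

The binomial likelihood is conjugate to the Beta prior: with 16 successes and 11 failures, the posterior is Beta(0.5+16, 0.5+11) = Beta(16.5, 11.5).
E[θ | data] = 16.5/(16.5+11.5) = 0.5893.

Posterior mean ≈ 0.5893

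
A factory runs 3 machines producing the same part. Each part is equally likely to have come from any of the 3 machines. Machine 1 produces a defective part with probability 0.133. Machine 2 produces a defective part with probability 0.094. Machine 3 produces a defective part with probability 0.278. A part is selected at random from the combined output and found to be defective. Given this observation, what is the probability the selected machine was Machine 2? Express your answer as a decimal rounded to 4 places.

Posterior probability ≈ 0.1861

Tabulate prior·likelihood by source: [1] prior 0.333333, lik 0.133, product 0.04433; [2] prior 0.333333, lik 0.094, product 0.03133; [3] prior 0.333333, lik 0.278, product 0.09267.
Normalizing constant = 0.16833; the posterior for Machine 2 is its product over the sum, 0.03133/0.16833 = 0.1861.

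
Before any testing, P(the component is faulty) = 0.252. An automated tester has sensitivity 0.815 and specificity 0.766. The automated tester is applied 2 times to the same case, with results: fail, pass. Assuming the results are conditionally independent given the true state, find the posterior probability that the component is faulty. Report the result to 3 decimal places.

Let H be the event that the component is faulty; start with P(H) = 0.252. P('fail'|H) = 0.815, P('fail'|¬H) = 0.234.
Update on result 1 ('fail'): P(H) ← 0.815·0.2520 / (0.815·0.2520 + 0.234·0.7480) = 0.20538/0.38041 = 0.5399.
Update on result 2 ('pass'): P(H) ← 0.185·0.5399 / (0.185·0.5399 + 0.766·0.4601) = 0.099879/0.45232 = 0.2208.

Posterior P(H) ≈ 0.221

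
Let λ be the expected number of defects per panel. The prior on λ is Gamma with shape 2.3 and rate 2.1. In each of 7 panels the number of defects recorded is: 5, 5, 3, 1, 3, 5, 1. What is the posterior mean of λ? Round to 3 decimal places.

The Poisson likelihood adds the total count to the shape and the number of exposure periods to the rate. Here ∑xᵢ = 23 and n = 7, so shape 2.3→25.3 and rate 2.1→9.1.
Posterior mean = shape/rate = 25.3/9.1 = 2.780.

Posterior mean ≈ 2.780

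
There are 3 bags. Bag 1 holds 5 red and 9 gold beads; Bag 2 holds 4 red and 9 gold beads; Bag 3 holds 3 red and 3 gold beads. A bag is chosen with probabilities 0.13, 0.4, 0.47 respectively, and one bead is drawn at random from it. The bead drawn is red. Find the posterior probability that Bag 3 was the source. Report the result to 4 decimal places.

Posterior probability ≈ 0.5810

Tabulate prior·likelihood by source: [1] prior 0.13, lik 0.3571, product 0.04643; [2] prior 0.4, lik 0.3077, product 0.1231; [3] prior 0.47, lik 0.5, product 0.2350.
Normalizing constant = 0.40451; the posterior for Bag 3 is its product over the sum, 0.2350/0.40451 = 0.5810.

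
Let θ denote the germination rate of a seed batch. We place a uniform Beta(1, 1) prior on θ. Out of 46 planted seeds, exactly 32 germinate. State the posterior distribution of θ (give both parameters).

Posterior: Beta(33, 15)

Observing 32 successes and 14 failures updates Beta(1, 1) by adding the success and failure counts to the two shape parameters: α = 1+32 = 33, β = 1+14 = 15.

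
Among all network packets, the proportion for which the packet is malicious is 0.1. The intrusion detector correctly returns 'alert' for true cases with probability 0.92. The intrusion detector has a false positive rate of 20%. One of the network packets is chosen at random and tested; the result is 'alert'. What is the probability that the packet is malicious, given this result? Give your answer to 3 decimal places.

P(H | E) ≈ 0.338

Let H be the event that the packet is malicious. P(H) = 0.1, so P(¬H) = 0.9. With E the 'alert' result, P(E|H) = 0.92 and P(E|¬H) = 0.2.
P(E) = 0.92·0.1 + 0.2·0.9 = 0.092000 + 0.18000 = 0.27200.
By Bayes' theorem, P(H|E) = 0.092000 / 0.27200 = 0.338.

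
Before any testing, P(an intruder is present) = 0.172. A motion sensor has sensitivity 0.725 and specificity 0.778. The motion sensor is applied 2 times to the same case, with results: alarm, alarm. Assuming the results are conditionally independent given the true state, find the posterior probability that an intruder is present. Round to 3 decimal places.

Posterior P(H) ≈ 0.689

With H the event that an intruder is present, the joint likelihood of the observed sequence is P(data|H) = 0.725·0.725 = 0.52563 and P(data|¬H) = 0.222·0.222 = 0.049284.
Bayes: P(H|data) = 0.172·0.52563 / (0.172·0.52563 + 0.828·0.049284) = 0.090407/0.13121 = 0.6890.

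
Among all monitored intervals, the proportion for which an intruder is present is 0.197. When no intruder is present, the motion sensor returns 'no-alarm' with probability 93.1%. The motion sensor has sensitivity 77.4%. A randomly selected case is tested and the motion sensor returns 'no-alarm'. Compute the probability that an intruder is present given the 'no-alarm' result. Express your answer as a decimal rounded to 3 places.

Write H for 'an intruder is present'. Prior odds H:¬H = 0.197/0.803 = 0.24533. For the 'no-alarm' outcome, the likelihood ratio is 0.226/0.931 = 0.24275.
Posterior odds = 0.24533 × 0.24275 = 0.059554, so P(H|E) = 0.059554/(1+0.059554) = 0.056.

P(H | E) ≈ 0.056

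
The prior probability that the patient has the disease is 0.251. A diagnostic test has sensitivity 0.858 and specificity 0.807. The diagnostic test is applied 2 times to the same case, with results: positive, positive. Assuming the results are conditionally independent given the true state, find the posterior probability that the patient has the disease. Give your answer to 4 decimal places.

With H the event that the patient has the disease, the joint likelihood of the observed sequence is P(data|H) = 0.858·0.858 = 0.73616 and P(data|¬H) = 0.193·0.193 = 0.037249.
Bayes: P(H|data) = 0.251·0.73616 / (0.251·0.73616 + 0.749·0.037249) = 0.18478/0.21268 = 0.8688.

Posterior P(H) ≈ 0.8688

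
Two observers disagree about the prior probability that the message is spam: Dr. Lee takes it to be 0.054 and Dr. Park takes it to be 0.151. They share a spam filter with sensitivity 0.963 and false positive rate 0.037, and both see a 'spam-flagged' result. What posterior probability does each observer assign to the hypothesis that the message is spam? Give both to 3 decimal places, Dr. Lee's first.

The likelihood ratio for a 'spam-flagged' result is 0.963/0.037 = 26.027.
Dr. Lee: prior odds 0.054/0.946 = 0.057082; posterior odds 1.4857; posterior probability 0.598.
Dr. Park: prior odds 0.151/0.849 = 0.17786; posterior odds 4.6291; posterior probability 0.822.

Dr. Lee: 0.598; Dr. Park: 0.822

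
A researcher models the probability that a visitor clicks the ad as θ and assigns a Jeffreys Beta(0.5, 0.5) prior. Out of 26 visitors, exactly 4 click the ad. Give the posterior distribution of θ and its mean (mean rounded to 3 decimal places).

Posterior: Beta(4.5, 22.5); mean ≈ 0.167

Observing 4 successes and 22 failures updates Beta(0.5, 0.5) by adding the success and failure counts to the two shape parameters: α = 0.5+4 = 4.5, β = 0.5+22 = 22.5.
Posterior mean = α/(α+β) = 4.5/27 = 0.167.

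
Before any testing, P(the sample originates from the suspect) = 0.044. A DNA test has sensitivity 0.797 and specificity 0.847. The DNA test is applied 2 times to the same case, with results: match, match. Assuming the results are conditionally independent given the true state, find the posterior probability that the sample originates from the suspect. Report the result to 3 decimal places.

Let H be the event that the sample originates from the suspect; start with P(H) = 0.044. P('match'|H) = 0.797, P('match'|¬H) = 0.153.
Update on result 1 ('match'): P(H) ← 0.797·0.0440 / (0.797·0.0440 + 0.153·0.9560) = 0.035068/0.18134 = 0.1934.
Update on result 2 ('match'): P(H) ← 0.797·0.1934 / (0.797·0.1934 + 0.153·0.8066) = 0.15413/0.27754 = 0.5553.

Posterior P(H) ≈ 0.555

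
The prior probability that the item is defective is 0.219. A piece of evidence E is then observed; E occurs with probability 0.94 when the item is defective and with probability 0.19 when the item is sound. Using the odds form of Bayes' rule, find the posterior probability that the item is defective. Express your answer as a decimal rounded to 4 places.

Posterior probability ≈ 0.5811

Prior odds = 0.219/(1−0.219) = 0.28041.
Likelihood ratio for E = 0.94/0.19 = 4.9474.
Posterior odds = prior odds × LR = 1.3873.
Posterior probability = odds/(1+odds) = 1.3873/2.3873 = 0.5811.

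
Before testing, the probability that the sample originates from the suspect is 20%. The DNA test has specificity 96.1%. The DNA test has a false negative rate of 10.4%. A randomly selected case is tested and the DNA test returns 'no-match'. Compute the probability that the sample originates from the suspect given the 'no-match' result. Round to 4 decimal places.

P(H | E) ≈ 0.0263

Let H be the event that the sample originates from the suspect. P(H) = 0.2, so P(¬H) = 0.8. With E the 'no-match' result, P(E|H) = 0.104 and P(E|¬H) = 0.961.
P(E) = 0.104·0.2 + 0.961·0.8 = 0.020800 + 0.76880 = 0.78960.
By Bayes' theorem, P(H|E) = 0.020800 / 0.78960 = 0.0263.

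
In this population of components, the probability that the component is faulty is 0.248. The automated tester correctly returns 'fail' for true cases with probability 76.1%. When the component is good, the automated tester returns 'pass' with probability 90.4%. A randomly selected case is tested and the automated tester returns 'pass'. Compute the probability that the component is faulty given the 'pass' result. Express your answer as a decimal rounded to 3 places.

Let H be the event that the component is faulty. P(H) = 0.248, so P(¬H) = 0.752. With E the 'pass' result, P(E|H) = 0.239 and P(E|¬H) = 0.904.
P(E) = 0.239·0.248 + 0.904·0.752 = 0.059272 + 0.67981 = 0.73908.
By Bayes' theorem, P(H|E) = 0.059272 / 0.73908 = 0.080.

P(H | E) ≈ 0.080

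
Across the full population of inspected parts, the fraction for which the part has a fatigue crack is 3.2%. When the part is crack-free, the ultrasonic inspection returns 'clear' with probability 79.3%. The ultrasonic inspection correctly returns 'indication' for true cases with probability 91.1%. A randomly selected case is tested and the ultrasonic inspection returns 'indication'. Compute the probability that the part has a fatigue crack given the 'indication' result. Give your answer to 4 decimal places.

P(H | E) ≈ 0.1270

Let H be the event that the part has a fatigue crack. P(H) = 0.032, so P(¬H) = 0.968. With E the 'indication' result, P(E|H) = 0.911 and P(E|¬H) = 0.207.
P(E) = 0.911·0.032 + 0.207·0.968 = 0.029152 + 0.20038 = 0.22953.
By Bayes' theorem, P(H|E) = 0.029152 / 0.22953 = 0.1270.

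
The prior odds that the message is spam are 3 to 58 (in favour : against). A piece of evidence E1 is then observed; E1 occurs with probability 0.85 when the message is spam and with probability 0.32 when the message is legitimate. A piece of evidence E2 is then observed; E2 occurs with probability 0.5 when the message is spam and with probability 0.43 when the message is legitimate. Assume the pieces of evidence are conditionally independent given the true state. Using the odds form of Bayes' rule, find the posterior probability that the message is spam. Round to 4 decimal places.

Prior odds = 3/58 = 0.051724.
Likelihood ratio for E1 = 0.85/0.32 = 2.6562.
Likelihood ratio for E2 = 0.5/0.43 = 1.1628.
Posterior odds = prior odds × LR₁ × LR₂ = 0.15976.
Posterior probability = odds/(1+odds) = 0.15976/1.1598 = 0.1378.

Posterior probability ≈ 0.1378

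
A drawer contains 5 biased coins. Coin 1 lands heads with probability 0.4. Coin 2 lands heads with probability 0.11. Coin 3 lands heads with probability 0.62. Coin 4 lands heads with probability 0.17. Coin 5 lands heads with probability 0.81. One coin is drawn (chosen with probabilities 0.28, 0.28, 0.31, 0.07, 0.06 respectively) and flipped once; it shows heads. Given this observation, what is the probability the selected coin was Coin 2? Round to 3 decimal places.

Tabulate prior·likelihood by source: [1] prior 0.28, lik 0.4, product 0.1120; [2] prior 0.28, lik 0.11, product 0.03080; [3] prior 0.31, lik 0.62, product 0.1922; [4] prior 0.07, lik 0.17, product 0.01190; [5] prior 0.06, lik 0.81, product 0.04860.
Normalizing constant = 0.39550; the posterior for Coin 2 is its product over the sum, 0.03080/0.39550 = 0.078.

Posterior probability ≈ 0.078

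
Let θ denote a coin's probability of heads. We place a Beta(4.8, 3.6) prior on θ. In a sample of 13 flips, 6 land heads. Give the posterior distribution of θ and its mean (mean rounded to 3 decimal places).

Observing 6 successes and 7 failures updates Beta(4.8, 3.6) by adding the success and failure counts to the two shape parameters: α = 4.8+6 = 10.8, β = 3.6+7 = 10.6.
Posterior mean = α/(α+β) = 10.8/21.4 = 0.505.

Posterior: Beta(10.8, 10.6); mean ≈ 0.505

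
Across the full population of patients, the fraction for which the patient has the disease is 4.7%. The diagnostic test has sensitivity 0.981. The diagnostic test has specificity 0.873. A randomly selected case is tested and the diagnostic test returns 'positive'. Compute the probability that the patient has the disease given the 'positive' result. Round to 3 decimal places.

Write H for 'the patient has the disease'. Prior odds H:¬H = 0.047/0.953 = 0.049318. For the 'positive' outcome, the likelihood ratio is 0.981/0.127 = 7.7244.
Posterior odds = 0.049318 × 7.7244 = 0.38095, so P(H|E) = 0.38095/(1+0.38095) = 0.276.

P(H | E) ≈ 0.276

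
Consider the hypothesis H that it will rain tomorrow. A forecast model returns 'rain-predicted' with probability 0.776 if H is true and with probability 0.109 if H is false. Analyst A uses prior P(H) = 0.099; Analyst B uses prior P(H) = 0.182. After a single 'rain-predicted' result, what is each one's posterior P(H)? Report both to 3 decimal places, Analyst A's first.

Analyst A: 0.439; Analyst B: 0.613

The likelihood ratio for a 'rain-predicted' result is 0.776/0.109 = 7.1193.
Analyst A: prior odds 0.099/0.901 = 0.10988; posterior odds 0.78225; posterior probability 0.439.
Analyst B: prior odds 0.182/0.818 = 0.22249; posterior odds 1.5840; posterior probability 0.613.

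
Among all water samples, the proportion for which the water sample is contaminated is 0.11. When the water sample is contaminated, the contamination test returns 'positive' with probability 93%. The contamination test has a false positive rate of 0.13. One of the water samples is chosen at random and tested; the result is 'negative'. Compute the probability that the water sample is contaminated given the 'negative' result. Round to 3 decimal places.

Write H for 'the water sample is contaminated'. Prior odds H:¬H = 0.11/0.89 = 0.12360. For the 'negative' outcome, the likelihood ratio is 0.07/0.87 = 0.080460.
Posterior odds = 0.12360 × 0.080460 = 0.0099445, so P(H|E) = 0.0099445/(1+0.0099445) = 0.010.

P(H | E) ≈ 0.010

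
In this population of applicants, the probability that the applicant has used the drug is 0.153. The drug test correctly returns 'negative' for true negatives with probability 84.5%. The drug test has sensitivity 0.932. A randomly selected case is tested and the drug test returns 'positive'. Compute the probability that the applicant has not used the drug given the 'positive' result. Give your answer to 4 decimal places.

P(¬H | E) ≈ 0.4794

Let H be the event that the applicant has used the drug. P(H) = 0.153, so P(¬H) = 0.847. With E the 'positive' result, P(E|H) = 0.932 and P(E|¬H) = 0.155.
P(E) = 0.932·0.153 + 0.155·0.847 = 0.14260 + 0.13128 = 0.27388.
By Bayes' theorem, P(H|E) = 0.14260 / 0.27388 = 0.5206. Hence P(¬H|E) = 1 − 0.5206 = 0.4794.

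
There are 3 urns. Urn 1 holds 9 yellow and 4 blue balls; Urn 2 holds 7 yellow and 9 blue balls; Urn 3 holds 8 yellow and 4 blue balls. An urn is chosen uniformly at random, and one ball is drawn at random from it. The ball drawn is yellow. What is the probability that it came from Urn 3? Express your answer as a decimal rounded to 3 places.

Tabulate prior·likelihood by source: [1] prior 0.333333, lik 0.6923, product 0.2308; [2] prior 0.333333, lik 0.4375, product 0.1458; [3] prior 0.333333, lik 0.6667, product 0.2222.
Normalizing constant = 0.59882; the posterior for Urn 3 is its product over the sum, 0.2222/0.59882 = 0.371.

Posterior probability ≈ 0.371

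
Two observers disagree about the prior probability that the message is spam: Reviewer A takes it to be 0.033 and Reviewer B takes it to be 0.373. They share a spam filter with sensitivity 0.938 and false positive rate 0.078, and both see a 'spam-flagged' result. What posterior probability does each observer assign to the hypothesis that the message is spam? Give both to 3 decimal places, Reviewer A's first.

The likelihood ratio for a 'spam-flagged' result is 0.938/0.078 = 12.026.
Reviewer A: prior odds 0.033/0.967 = 0.034126; posterior odds 0.41039; posterior probability 0.291.
Reviewer B: prior odds 0.373/0.627 = 0.59490; posterior odds 7.1540; posterior probability 0.877.

Reviewer A: 0.291; Reviewer B: 0.877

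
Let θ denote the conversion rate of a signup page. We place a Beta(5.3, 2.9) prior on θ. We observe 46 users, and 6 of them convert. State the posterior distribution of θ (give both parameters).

Posterior: Beta(11.3, 42.9)

Observing 6 successes and 40 failures updates Beta(5.3, 2.9) by adding the success and failure counts to the two shape parameters: α = 5.3+6 = 11.3, β = 2.9+40 = 42.9.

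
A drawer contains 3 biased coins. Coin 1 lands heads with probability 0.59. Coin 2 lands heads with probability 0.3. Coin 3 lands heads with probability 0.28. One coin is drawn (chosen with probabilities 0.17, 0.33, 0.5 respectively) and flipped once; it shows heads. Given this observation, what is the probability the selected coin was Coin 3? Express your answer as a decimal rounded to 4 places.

Posterior probability ≈ 0.4126

Tabulate prior·likelihood by source: [1] prior 0.17, lik 0.59, product 0.1003; [2] prior 0.33, lik 0.3, product 0.09900; [3] prior 0.5, lik 0.28, product 0.1400.
Normalizing constant = 0.33930; the posterior for Coin 3 is its product over the sum, 0.1400/0.33930 = 0.4126.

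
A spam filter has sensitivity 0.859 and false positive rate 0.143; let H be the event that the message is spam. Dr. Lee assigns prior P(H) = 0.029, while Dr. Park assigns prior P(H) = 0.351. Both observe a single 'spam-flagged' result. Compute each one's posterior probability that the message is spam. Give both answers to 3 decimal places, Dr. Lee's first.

Dr. Lee: 0.152; Dr. Park: 0.765

P('+'|H) = 0.859, P('+'|¬H) = 0.143.
Dr. Lee: numerator 0.859·0.029 = 0.024911; evidence = 0.024911+0.143·0.971 = 0.16376; posterior = 0.152.
Dr. Park: numerator 0.859·0.351 = 0.30151; evidence = 0.30151+0.143·0.649 = 0.39432; posterior = 0.765.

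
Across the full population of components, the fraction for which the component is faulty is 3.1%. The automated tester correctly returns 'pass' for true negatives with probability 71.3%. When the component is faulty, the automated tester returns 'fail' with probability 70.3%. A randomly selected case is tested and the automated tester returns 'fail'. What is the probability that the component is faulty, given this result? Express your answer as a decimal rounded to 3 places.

Let H be the event that the component is faulty. P(H) = 0.031, so P(¬H) = 0.969. With E the 'fail' result, P(E|H) = 0.703 and P(E|¬H) = 0.287.
P(E) = 0.703·0.031 + 0.287·0.969 = 0.021793 + 0.27810 = 0.29990.
By Bayes' theorem, P(H|E) = 0.021793 / 0.29990 = 0.073.

P(H | E) ≈ 0.073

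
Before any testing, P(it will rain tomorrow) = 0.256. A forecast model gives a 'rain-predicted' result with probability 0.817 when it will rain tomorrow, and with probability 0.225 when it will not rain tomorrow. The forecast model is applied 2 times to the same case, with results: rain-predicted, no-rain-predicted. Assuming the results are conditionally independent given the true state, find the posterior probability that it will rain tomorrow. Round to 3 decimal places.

Posterior P(H) ≈ 0.228

Let H be the event that it will rain tomorrow; start with P(H) = 0.256. P('rain-predicted'|H) = 0.817, P('rain-predicted'|¬H) = 0.225.
Update on result 1 ('rain-predicted'): P(H) ← 0.817·0.2560 / (0.817·0.2560 + 0.225·0.7440) = 0.20915/0.37655 = 0.5554.
Update on result 2 ('no-rain-predicted'): P(H) ← 0.183·0.5554 / (0.183·0.5554 + 0.775·0.4446) = 0.10165/0.44618 = 0.2278.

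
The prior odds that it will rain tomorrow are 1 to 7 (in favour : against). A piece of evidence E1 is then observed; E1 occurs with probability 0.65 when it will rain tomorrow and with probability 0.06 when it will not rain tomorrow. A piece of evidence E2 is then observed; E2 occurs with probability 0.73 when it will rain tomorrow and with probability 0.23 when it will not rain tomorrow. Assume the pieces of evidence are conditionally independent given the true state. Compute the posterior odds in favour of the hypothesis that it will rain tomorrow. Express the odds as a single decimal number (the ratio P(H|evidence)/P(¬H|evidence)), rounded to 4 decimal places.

Posterior odds ≈ 4.9120

Prior odds = 1/7 = 0.14286.
Likelihood ratio for E1 = 0.65/0.06 = 10.833.
Likelihood ratio for E2 = 0.73/0.23 = 3.1739.
Posterior odds = prior odds × LR₁ × LR₂ = 4.9120.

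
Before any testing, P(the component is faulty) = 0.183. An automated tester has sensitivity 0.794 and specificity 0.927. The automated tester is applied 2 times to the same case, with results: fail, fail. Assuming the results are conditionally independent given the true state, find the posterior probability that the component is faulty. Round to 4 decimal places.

Posterior P(H) ≈ 0.9636

With H the event that the component is faulty, the joint likelihood of the observed sequence is P(data|H) = 0.794·0.794 = 0.63044 and P(data|¬H) = 0.073·0.073 = 0.0053290.
Bayes: P(H|data) = 0.183·0.63044 / (0.183·0.63044 + 0.817·0.0053290) = 0.11537/0.11972 = 0.9636.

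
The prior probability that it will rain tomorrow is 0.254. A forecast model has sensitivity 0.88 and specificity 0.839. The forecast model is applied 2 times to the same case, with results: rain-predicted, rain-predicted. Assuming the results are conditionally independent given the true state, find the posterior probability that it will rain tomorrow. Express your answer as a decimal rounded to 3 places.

With H the event that it will rain tomorrow, the joint likelihood of the observed sequence is P(data|H) = 0.88·0.88 = 0.77440 and P(data|¬H) = 0.161·0.161 = 0.025921.
Bayes: P(H|data) = 0.254·0.77440 / (0.254·0.77440 + 0.746·0.025921) = 0.19670/0.21603 = 0.9105.

Posterior P(H) ≈ 0.910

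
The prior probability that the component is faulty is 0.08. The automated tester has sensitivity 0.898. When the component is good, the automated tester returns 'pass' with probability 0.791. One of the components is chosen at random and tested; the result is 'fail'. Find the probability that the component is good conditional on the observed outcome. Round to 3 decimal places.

P(¬H | E) ≈ 0.728

Write H for 'the component is faulty'. Prior odds H:¬H = 0.08/0.92 = 0.086957. For the 'fail' outcome, the likelihood ratio is 0.898/0.209 = 4.2967.
Posterior odds = 0.086957 × 4.2967 = 0.37362, so P(H|E) = 0.37362/(1+0.37362) = 0.272. Then P(¬H|E) = 1 − 0.272 = 0.728.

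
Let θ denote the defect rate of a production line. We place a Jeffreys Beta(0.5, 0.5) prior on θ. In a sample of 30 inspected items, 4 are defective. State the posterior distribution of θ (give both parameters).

The binomial likelihood is conjugate to the Beta prior: with 4 successes and 26 failures, the posterior is Beta(0.5+4, 0.5+26) = Beta(4.5, 26.5).

Posterior: Beta(4.5, 26.5)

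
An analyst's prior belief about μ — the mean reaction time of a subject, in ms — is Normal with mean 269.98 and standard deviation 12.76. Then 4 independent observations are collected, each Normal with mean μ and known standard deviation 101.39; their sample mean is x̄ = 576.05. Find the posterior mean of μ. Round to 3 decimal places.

Posterior mean ≈ 288.215

With known σ, the Normal prior is conjugate. Weight on the data is w = (n/σ²)/(n/σ² + 1/τ₀²) = 0.00038911/(0.00038911+0.00614184) = 0.059579.
Posterior mean = w·x̄ + (1−w)·μ₀ = 0.059579·576.05 + 0.94042·269.98 = 288.215.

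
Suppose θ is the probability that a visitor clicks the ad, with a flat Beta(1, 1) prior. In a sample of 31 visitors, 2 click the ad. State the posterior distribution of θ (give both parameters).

The binomial likelihood is conjugate to the Beta prior: with 2 successes and 29 failures, the posterior is Beta(1+2, 1+29) = Beta(3, 30).

Posterior: Beta(3, 30)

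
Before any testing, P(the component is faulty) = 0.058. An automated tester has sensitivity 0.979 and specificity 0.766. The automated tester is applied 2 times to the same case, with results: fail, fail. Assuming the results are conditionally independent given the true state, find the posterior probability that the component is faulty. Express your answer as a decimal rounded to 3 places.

Posterior P(H) ≈ 0.519

With H the event that the component is faulty, the joint likelihood of the observed sequence is P(data|H) = 0.979·0.979 = 0.95844 and P(data|¬H) = 0.234·0.234 = 0.054756.
Bayes: P(H|data) = 0.058·0.95844 / (0.058·0.95844 + 0.942·0.054756) = 0.055590/0.10717 = 0.5187.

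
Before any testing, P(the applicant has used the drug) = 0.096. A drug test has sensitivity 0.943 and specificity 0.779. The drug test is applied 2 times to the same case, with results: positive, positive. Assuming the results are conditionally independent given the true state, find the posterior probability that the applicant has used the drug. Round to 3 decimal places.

Posterior P(H) ≈ 0.659

With H the event that the applicant has used the drug, the joint likelihood of the observed sequence is P(data|H) = 0.943·0.943 = 0.88925 and P(data|¬H) = 0.221·0.221 = 0.048841.
Bayes: P(H|data) = 0.096·0.88925 / (0.096·0.88925 + 0.904·0.048841) = 0.085368/0.12952 = 0.6591.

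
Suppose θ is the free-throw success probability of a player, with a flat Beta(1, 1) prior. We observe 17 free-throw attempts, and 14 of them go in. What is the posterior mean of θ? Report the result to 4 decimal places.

The binomial likelihood is conjugate to the Beta prior: with 14 successes and 3 failures, the posterior is Beta(1+14, 1+3) = Beta(15, 4).
Posterior mean = α/(α+β) = 15/19 = 0.7895.

Posterior mean ≈ 0.7895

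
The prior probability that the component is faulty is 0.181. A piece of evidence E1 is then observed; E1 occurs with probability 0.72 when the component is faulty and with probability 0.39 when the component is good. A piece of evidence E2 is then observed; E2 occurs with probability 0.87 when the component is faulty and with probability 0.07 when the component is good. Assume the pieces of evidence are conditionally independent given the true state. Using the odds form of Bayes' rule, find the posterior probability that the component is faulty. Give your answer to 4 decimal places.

Posterior probability ≈ 0.8353

Prior odds = 0.181/(1−0.181) = 0.22100. In log-odds, ln(0.22100) = -1.5096.
Add log likelihood ratios: ln(1.8462) + ln(12.429) = 3.1331.
Posterior log-odds = 1.6235, so posterior odds = exp(1.6235) = 5.0709. Converting, P(H|E) = 5.0709/6.0709 = 0.8353.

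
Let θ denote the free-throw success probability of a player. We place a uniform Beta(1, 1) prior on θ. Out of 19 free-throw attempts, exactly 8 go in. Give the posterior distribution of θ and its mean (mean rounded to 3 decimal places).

Observing 8 successes and 11 failures updates Beta(1, 1) by adding the success and failure counts to the two shape parameters: α = 1+8 = 9, β = 1+11 = 12.
E[θ | data] = 9/(9+12) = 0.429.

Posterior: Beta(9, 12); mean ≈ 0.429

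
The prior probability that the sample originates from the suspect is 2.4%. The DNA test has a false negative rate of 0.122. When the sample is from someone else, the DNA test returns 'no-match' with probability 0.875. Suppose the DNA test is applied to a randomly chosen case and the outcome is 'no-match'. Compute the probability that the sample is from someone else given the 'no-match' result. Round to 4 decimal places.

Write H for 'the sample originates from the suspect'. Prior odds H:¬H = 0.024/0.976 = 0.024590. For the 'no-match' outcome, the likelihood ratio is 0.122/0.875 = 0.13943.
Posterior odds = 0.024590 × 0.13943 = 0.0034286, so P(H|E) = 0.0034286/(1+0.0034286) = 0.0034. Then P(¬H|E) = 1 − 0.0034 = 0.9966.

P(¬H | E) ≈ 0.9966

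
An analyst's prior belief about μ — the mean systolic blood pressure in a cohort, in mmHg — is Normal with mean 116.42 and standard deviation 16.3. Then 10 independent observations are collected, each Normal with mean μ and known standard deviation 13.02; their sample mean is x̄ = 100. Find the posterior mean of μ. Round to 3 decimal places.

Posterior mean ≈ 100.985

With known σ, the Normal prior is conjugate. Weight on the data is w = (n/σ²)/(n/σ² + 1/τ₀²) = 0.0589900/(0.0589900+0.00376378) = 0.94002.
Posterior mean = w·x̄ + (1−w)·μ₀ = 0.94002·100 + 0.059977·116.42 = 100.985.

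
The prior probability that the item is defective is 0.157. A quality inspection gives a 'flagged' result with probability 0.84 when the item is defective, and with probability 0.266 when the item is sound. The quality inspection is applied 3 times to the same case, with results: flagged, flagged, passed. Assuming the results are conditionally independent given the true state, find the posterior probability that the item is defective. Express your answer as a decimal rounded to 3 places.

Posterior P(H) ≈ 0.288

With H the event that the item is defective, the joint likelihood of the observed sequence is P(data|H) = 0.84·0.84·0.16 = 0.11290 and P(data|¬H) = 0.266·0.266·0.734 = 0.051935.
Bayes: P(H|data) = 0.157·0.11290 / (0.157·0.11290 + 0.843·0.051935) = 0.017725/0.061506 = 0.2882.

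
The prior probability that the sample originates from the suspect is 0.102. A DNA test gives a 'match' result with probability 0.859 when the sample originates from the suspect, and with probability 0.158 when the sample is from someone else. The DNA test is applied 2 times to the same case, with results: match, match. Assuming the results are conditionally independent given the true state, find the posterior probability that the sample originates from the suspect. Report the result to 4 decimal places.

Posterior P(H) ≈ 0.7705

With H the event that the sample originates from the suspect, the joint likelihood of the observed sequence is P(data|H) = 0.859·0.859 = 0.73788 and P(data|¬H) = 0.158·0.158 = 0.024964.
Bayes: P(H|data) = 0.102·0.73788 / (0.102·0.73788 + 0.898·0.024964) = 0.075264/0.097682 = 0.7705.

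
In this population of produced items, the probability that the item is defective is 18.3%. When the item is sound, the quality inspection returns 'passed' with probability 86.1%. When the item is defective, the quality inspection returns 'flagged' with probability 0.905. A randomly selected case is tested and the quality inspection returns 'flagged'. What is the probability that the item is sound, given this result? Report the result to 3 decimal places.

P(¬H | E) ≈ 0.407

Write H for 'the item is defective'. Prior odds H:¬H = 0.183/0.817 = 0.22399. For the 'flagged' outcome, the likelihood ratio is 0.905/0.139 = 6.5108.
Posterior odds = 0.22399 × 6.5108 = 1.4584, so P(H|E) = 1.4584/(1+1.4584) = 0.593. Then P(¬H|E) = 1 − 0.593 = 0.407.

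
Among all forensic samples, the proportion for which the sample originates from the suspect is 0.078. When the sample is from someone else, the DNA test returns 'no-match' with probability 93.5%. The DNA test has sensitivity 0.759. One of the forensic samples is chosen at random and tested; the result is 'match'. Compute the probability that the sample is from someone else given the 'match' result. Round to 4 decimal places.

P(¬H | E) ≈ 0.5031

Let H be the event that the sample originates from the suspect. P(H) = 0.078, so P(¬H) = 0.922. With E the 'match' result, P(E|H) = 0.759 and P(E|¬H) = 0.065.
P(E) = 0.759·0.078 + 0.065·0.922 = 0.059202 + 0.059930 = 0.11913.
By Bayes' theorem, P(H|E) = 0.059202 / 0.11913 = 0.4969. Hence P(¬H|E) = 1 − 0.4969 = 0.5031.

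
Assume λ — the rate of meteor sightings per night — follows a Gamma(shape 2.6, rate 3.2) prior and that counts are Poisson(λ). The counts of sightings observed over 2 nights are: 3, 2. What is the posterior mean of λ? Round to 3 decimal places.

Posterior mean ≈ 1.462

The Poisson likelihood adds the total count to the shape and the number of exposure periods to the rate. Here ∑xᵢ = 5 and n = 2, so shape 2.6→7.6 and rate 3.2→5.2.
Posterior mean = shape/rate = 7.6/5.2 = 1.462.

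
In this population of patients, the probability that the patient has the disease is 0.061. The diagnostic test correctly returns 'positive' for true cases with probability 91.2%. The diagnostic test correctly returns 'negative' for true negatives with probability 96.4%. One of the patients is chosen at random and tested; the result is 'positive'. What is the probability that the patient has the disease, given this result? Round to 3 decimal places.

Let H be the event that the patient has the disease. P(H) = 0.061, so P(¬H) = 0.939. With E the 'positive' result, P(E|H) = 0.912 and P(E|¬H) = 0.036.
P(E) = 0.912·0.061 + 0.036·0.939 = 0.055632 + 0.033804 = 0.089436.
By Bayes' theorem, P(H|E) = 0.055632 / 0.089436 = 0.622.

P(H | E) ≈ 0.622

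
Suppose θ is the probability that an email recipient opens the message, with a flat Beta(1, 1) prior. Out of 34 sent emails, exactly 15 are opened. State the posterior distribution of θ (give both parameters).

Posterior: Beta(16, 20)

The binomial likelihood is conjugate to the Beta prior: with 15 successes and 19 failures, the posterior is Beta(1+15, 1+19) = Beta(16, 20).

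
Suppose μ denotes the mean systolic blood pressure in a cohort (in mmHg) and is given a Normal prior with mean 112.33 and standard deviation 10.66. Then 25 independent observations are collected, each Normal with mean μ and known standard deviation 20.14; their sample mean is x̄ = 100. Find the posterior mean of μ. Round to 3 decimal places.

Posterior mean ≈ 101.541

Prior precision 1/τ₀² = 1/10.66² = 0.00880006; data precision n/σ² = 25/20.14² = 0.0616341.
Posterior precision = 0.00880006 + 0.0616341 = 0.0704342.
Posterior mean = (0.00880006·112.33 + 0.0616341·100) / 0.0704342 = 101.541.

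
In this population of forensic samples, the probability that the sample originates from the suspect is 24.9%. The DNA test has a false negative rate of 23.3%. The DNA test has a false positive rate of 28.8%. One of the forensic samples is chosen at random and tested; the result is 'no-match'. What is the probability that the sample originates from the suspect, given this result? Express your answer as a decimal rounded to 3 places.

Write H for 'the sample originates from the suspect'. Prior odds H:¬H = 0.249/0.751 = 0.33156. For the 'no-match' outcome, the likelihood ratio is 0.233/0.712 = 0.32725.
Posterior odds = 0.33156 × 0.32725 = 0.10850, so P(H|E) = 0.10850/(1+0.10850) = 0.098.

P(H | E) ≈ 0.098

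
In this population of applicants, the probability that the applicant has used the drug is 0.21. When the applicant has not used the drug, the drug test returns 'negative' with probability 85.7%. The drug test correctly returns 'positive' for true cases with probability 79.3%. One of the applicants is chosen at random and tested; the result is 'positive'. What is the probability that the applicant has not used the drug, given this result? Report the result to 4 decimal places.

P(¬H | E) ≈ 0.4042

Let H be the event that the applicant has used the drug. P(H) = 0.21, so P(¬H) = 0.79. With E the 'positive' result, P(E|H) = 0.793 and P(E|¬H) = 0.143.
P(E) = 0.793·0.21 + 0.143·0.79 = 0.16653 + 0.11297 = 0.27950.
By Bayes' theorem, P(H|E) = 0.16653 / 0.27950 = 0.5958. Hence P(¬H|E) = 1 − 0.5958 = 0.4042.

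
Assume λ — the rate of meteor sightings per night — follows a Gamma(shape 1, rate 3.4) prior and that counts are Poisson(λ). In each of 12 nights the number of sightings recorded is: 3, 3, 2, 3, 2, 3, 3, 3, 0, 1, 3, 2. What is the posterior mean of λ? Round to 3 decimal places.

Total count ∑xᵢ = 28 over n = 12 nights.
Gamma is conjugate to the Poisson likelihood: posterior is Gamma(shape = 1+28 = 29, rate = 3.4+12 = 15.4).
E[λ | data] = 29/15.4 = 1.883.

Posterior mean ≈ 1.883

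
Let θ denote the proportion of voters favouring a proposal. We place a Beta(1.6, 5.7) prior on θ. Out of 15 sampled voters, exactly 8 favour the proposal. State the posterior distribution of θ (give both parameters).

Observing 8 successes and 7 failures updates Beta(1.6, 5.7) by adding the success and failure counts to the two shape parameters: α = 1.6+8 = 9.6, β = 5.7+7 = 12.7.

Posterior: Beta(9.6, 12.7)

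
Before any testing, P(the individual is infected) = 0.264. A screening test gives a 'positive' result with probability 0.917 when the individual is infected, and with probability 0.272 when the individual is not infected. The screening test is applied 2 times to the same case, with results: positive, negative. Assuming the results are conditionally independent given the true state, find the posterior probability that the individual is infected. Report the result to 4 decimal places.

Posterior P(H) ≈ 0.1212

With H the event that the individual is infected, the joint likelihood of the observed sequence is P(data|H) = 0.917·0.083 = 0.076111 and P(data|¬H) = 0.272·0.728 = 0.19802.
Bayes: P(H|data) = 0.264·0.076111 / (0.264·0.076111 + 0.736·0.19802) = 0.020093/0.16583 = 0.1212.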